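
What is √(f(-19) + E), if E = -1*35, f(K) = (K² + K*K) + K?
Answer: 2*√167 ≈ 25.846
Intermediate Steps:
f(K) = K + 2*K² (f(K) = (K² + K²) + K = 2*K² + K = K + 2*K²)
E = -35
√(f(-19) + E) = √(-19*(1 + 2*(-19)) - 35) = √(-19*(1 - 38) - 35) = √(-19*(-37) - 35) = √(703 - 35) = √668 = 2*√167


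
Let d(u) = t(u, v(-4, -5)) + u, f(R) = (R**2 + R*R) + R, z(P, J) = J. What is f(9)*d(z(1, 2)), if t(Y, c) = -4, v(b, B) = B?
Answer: -342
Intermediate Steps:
f(R) = R + 2*R**2 (f(R) = (R**2 + R**2) + R = 2*R**2 + R = R + 2*R**2)
d(u) = -4 + u
f(9)*d(z(1, 2)) = (9*(1 + 2*9))*(-4 + 2) = (9*(1 + 18))*(-2) = (9*19)*(-2) = 171*(-2) = -342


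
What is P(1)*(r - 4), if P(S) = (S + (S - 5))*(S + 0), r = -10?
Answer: 42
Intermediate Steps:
P(S) = S*(-5 + 2*S) (P(S) = (S + (-5 + S))*S = (-5 + 2*S)*S = S*(-5 + 2*S))
P(1)*(r - 4) = (1*(-5 + 2*1))*(-10 - 4) = (1*(-5 + 2))*(-14) = (1*(-3))*(-14) = -3*(-14) = 42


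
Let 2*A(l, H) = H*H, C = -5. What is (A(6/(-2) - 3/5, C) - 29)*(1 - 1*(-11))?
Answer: -198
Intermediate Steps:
A(l, H) = H²/2 (A(l, H) = (H*H)/2 = H²/2)
(A(6/(-2) - 3/5, C) - 29)*(1 - 1*(-11)) = ((½)*(-5)² - 29)*(1 - 1*(-11)) = ((½)*25 - 29)*(1 + 11) = (25/2 - 29)*12 = -33/2*12 = -198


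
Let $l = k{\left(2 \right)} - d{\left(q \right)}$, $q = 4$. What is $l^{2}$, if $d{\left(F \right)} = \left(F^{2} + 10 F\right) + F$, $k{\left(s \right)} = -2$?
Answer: $3844$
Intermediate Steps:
$d{\left(F \right)} = F^{2} + 11 F$
$l = -62$ ($l = -2 - 4 \left(11 + 4\right) = -2 - 4 \cdot 15 = -2 - 60 = -62$)
$l^{2} = \left(-62\right)^{2} = 3844$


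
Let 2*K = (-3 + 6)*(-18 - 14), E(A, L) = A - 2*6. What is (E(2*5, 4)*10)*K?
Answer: 960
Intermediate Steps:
E(A, L) = -12 + A (E(A, L) = A - 12 = -12 + A)
K = -48 (K = ((-3 + 6)*(-18 - 14))/2 = (3*(-32))/2 = (½)*(-96) = -48)
(E(2*5, 4)*10)*K = ((-12 + 2*5)*10)*(-48) = ((-12 + 10)*10)*(-48) = -2*10*(-48) = -20*(-48) = 960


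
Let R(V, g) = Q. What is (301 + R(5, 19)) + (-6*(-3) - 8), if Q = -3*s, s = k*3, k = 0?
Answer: 311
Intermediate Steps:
s = 0 (s = 0*3 = 0)
Q = 0 (Q = -3*0 = 0)
R(V, g) = 0
(301 + R(5, 19)) + (-6*(-3) - 8) = (301 + 0) + (-6*(-3) - 8) = 301 + (18 - 8) = 301 + 10 = 311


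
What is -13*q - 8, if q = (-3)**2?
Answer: -125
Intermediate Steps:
q = 9
-13*q - 8 = -13*9 - 8 = -117 - 8 = -125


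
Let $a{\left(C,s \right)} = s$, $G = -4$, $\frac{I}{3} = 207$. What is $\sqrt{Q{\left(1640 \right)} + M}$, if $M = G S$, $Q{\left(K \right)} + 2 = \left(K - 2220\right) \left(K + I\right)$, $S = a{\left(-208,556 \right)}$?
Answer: $i \sqrt{1313606} \approx 1146.1 i$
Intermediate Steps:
$I = 621$ ($I = 3 \cdot 207 = 621$)
$S = 556$
$Q{\left(K \right)} = -2 + \left(-2220 + K\right) \left(621 + K\right)$ ($Q{\left(K \right)} = -2 + \left(K - 2220\right) \left(K + 621\right) = -2 + \left(-2220 + K\right) \left(621 + K\right)$)
$M = -2224$ ($M = \left(-4\right) 556 = -2224$)
$\sqrt{Q{\left(1640 \right)} + M} = \sqrt{\left(-1378622 + 1640^{2} - 2622360\right) - 2224} = \sqrt{\left(-1378622 + 2689600 - 2622360\right) - 2224} = \sqrt{-1311382 - 2224} = \sqrt{-1313606} = i \sqrt{1313606}$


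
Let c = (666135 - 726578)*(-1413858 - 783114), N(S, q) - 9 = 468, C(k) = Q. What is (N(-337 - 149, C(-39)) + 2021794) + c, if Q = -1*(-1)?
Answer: 132793600867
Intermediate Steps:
Q = 1
C(k) = 1
N(S, q) = 477 (N(S, q) = 9 + 468 = 477)
c = 132791578596 (c = -60443*(-2196972) = 132791578596)
(N(-337 - 149, C(-39)) + 2021794) + c = (477 + 2021794) + 132791578596 = 2022271 + 132791578596 = 132793600867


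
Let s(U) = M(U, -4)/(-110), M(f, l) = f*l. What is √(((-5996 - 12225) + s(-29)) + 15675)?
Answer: 2*I*√1926210/55 ≈ 50.468*I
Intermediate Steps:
s(U) = 2*U/55 (s(U) = (U*(-4))/(-110) = -4*U*(-1/110) = 2*U/55)
√(((-5996 - 12225) + s(-29)) + 15675) = √(((-5996 - 12225) + (2/55)*(-29)) + 15675) = √((-18221 - 58/55) + 15675) = √(-1002213/55 + 15675) = √(-140088/55) = 2*I*√1926210/55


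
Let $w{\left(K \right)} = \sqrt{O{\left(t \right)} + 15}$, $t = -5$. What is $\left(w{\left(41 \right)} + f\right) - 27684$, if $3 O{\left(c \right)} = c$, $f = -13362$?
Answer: $-41046 + \frac{2 \sqrt{30}}{3} \approx -41042.0$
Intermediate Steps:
$O{\left(c \right)} = \frac{c}{3}$
$w{\left(K \right)} = \frac{2 \sqrt{30}}{3}$ ($w{\left(K \right)} = \sqrt{\frac{1}{3} \left(-5\right) + 15} = \sqrt{- \frac{5}{3} + 15} = \sqrt{\frac{40}{3}} = \frac{2 \sqrt{30}}{3}$)
$\left(w{\left(41 \right)} + f\right) - 27684 = \left(\frac{2 \sqrt{30}}{3} - 13362\right) - 27684 = \left(-13362 + \frac{2 \sqrt{30}}{3}\right) - 27684 = -41046 + \frac{2 \sqrt{30}}{3}$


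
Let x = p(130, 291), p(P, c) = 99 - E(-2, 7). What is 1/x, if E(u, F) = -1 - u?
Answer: 1/98 ≈ 0.010204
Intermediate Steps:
p(P, c) = 98 (p(P, c) = 99 - (-1 - 1*(-2)) = 99 - (-1 + 2) = 99 - 1*1 = 99 - 1 = 98)
x = 98
1/x = 1/98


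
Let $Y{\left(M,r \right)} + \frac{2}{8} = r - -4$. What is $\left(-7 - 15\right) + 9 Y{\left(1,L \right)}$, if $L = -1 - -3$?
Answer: $\frac{119}{4} \approx 29.75$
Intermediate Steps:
$L = 2$ ($L = -1 + 3 = 2$)
$Y{\left(M,r \right)} = \frac{15}{4} + r$ ($Y{\left(M,r \right)} = - \frac{1}{4} + \left(r - -4\right) = - \frac{1}{4} + \left(r + 4\right) = - \frac{1}{4} + \left(4 + r\right) = \frac{15}{4} + r$)
$\left(-7 - 15\right) + 9 Y{\left(1,L \right)} = \left(-7 - 15\right) + 9 \left(\frac{15}{4} + 2\right) = \left(-7 - 15\right) + 9 \cdot \frac{23}{4} = -22 + \frac{207}{4} = \frac{119}{4}$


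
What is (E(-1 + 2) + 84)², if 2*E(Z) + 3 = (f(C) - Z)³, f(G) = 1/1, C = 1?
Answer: 27225/4 ≈ 6806.3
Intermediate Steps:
f(G) = 1
E(Z) = -3/2 + (1 - Z)³/2
(E(-1 + 2) + 84)² = ((-3/2 - (-1 + (-1 + 2))³/2) + 84)² = ((-3/2 - (-1 + 1)³/2) + 84)² = ((-3/2 - ½*0³) + 84)² = ((-3/2 - ½*0) + 84)² = ((-3/2 + 0) + 84)² = (-3/2 + 84)² = (165/2)² = 27225/4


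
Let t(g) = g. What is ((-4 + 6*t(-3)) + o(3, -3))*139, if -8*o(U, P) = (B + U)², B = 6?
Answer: -35723/8 ≈ -4465.4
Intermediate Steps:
o(U, P) = -(6 + U)²/8
((-4 + 6*t(-3)) + o(3, -3))*139 = ((-4 + 6*(-3)) - (6 + 3)²/8)*139 = ((-4 - 18) - ⅛*9²)*139 = (-22 - ⅛*81)*139 = (-22 - 81/8)*139 = -257/8*139 = -35723/8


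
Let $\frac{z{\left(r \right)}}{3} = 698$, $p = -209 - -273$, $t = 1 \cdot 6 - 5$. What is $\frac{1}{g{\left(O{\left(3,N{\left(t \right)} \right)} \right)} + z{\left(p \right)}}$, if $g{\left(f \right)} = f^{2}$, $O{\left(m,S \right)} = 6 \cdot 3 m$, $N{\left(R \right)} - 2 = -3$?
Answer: $\frac{1}{5010} \approx 0.0001996$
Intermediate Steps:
$t = 1$ ($t = 6 - 5 = 1$)
$N{\left(R \right)} = -1$ ($N{\left(R \right)} = 2 - 3 = -1$)
$p = 64$ ($p = -209 + 273 = 64$)
$O{\left(m,S \right)} = 18 m$
$z{\left(r \right)} = 2094$ ($z{\left(r \right)} = 3 \cdot 698 = 2094$)
$\frac{1}{g{\left(O{\left(3,N{\left(t \right)} \right)} \right)} + z{\left(p \right)}} = \frac{1}{\left(18 \cdot 3\right)^{2} + 2094} = \frac{1}{54^{2} + 2094} = \frac{1}{2916 + 2094} = \frac{1}{5010}$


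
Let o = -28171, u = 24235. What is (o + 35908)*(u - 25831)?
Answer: -12348252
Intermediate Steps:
(o + 35908)*(u - 25831) = (-28171 + 35908)*(24235 - 25831) = 7737*(-1596) = -12348252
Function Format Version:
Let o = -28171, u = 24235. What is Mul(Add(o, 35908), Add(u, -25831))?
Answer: -12348252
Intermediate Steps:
Mul(Add(o, 35908), Add(u, -25831)) = Mul(Add(-28171, 35908), Add(24235, -25831)) = Mul(7737, -1596) = -12348252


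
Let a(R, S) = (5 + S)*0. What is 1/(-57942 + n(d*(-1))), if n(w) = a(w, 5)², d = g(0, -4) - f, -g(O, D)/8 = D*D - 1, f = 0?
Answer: -1/57942 ≈ -1.7259e-5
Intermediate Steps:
a(R, S) = 0
g(O, D) = 8 - 8*D² (g(O, D) = -8*(D*D - 1) = -8*(D² - 1) = -8*(-1 + D²) = 8 - 8*D²)
d = -120 (d = (8 - 8*(-4)²) - 1*0 = (8 - 8*16) + 0 = (8 - 128) + 0 = -120 + 0 = -120)
n(w) = 0 (n(w) = 0² = 0)
1/(-57942 + n(d*(-1))) = 1/(-57942 + 0) = 1/(-57942) = -1/57942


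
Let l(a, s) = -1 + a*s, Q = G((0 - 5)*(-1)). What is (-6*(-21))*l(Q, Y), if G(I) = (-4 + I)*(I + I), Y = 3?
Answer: 3654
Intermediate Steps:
G(I) = 2*I*(-4 + I) (G(I) = (-4 + I)*(2*I) = 2*I*(-4 + I))
Q = 10 (Q = 2*((0 - 5)*(-1))*(-4 + (0 - 5)*(-1)) = 2*(-5*(-1))*(-4 - 5*(-1)) = 2*5*(-4 + 5) = 2*5*1 = 10)
(-6*(-21))*l(Q, Y) = (-6*(-21))*(-1 + 10*3) = 126*(-1 + 30) = 126*29 = 3654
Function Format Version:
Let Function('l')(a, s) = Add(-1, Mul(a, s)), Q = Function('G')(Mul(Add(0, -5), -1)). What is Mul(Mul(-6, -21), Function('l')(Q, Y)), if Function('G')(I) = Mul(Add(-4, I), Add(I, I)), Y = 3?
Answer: 3654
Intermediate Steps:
Function('G')(I) = Mul(2, I, Add(-4, I)) (Function('G')(I) = Mul(Add(-4, I), Mul(2, I)) = Mul(2, I, Add(-4, I)))
Q = 10 (Q = Mul(2, Mul(Add(0, -5), -1), Add(-4, Mul(Add(0, -5), -1))) = Mul(2, Mul(-5, -1), Add(-4, Mul(-5, -1))) = Mul(2, 5, Add(-4, 5)) = Mul(2, 5, 1) = 10)
Mul(Mul(-6, -21), Function('l')(Q, Y)) = Mul(Mul(-6, -21), Add(-1, Mul(10, 3))) = Mul(126, Add(-1, 30)) = Mul(126, 29) = 3654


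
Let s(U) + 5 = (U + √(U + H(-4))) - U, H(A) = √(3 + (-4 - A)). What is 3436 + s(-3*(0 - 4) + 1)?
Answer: 3431 + √(13 + √3) ≈ 3434.8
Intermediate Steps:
H(A) = √(-1 - A)
s(U) = -5 + √(U + √3) (s(U) = -5 + ((U + √(U + √(-1 - 1*(-4)))) - U) = -5 + ((U + √(U + √(-1 + 4))) - U) = -5 + ((U + √(U + √3)) - U) = -5 + √(U + √3))
3436 + s(-3*(0 - 4) + 1) = 3436 + (-5 + √((-3*(0 - 4) + 1) + √3)) = 3436 + (-5 + √((-(-12) + 1) + √3)) = 3436 + (-5 + √((-3*(-4) + 1) + √3)) = 3436 + (-5 + √((12 + 1) + √3)) = 3436 + (-5 + √(13 + √3)) = 3431 + √(13 + √3)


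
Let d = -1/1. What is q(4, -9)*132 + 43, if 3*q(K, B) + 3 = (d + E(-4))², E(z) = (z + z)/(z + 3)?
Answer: 2067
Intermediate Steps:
d = -1 (d = -1*1 = -1)
E(z) = 2*z/(3 + z) (E(z) = (2*z)/(3 + z) = 2*z/(3 + z))
q(K, B) = 46/3 (q(K, B) = -1 + (-1 + 2*(-4)/(3 - 4))²/3 = -1 + (-1 + 2*(-4)/(-1))²/3 = -1 + (-1 + 2*(-4)*(-1))²/3 = -1 + (-1 + 8)²/3 = -1 + (⅓)*7² = -1 + (⅓)*49 = -1 + 49/3 = 46/3)
q(4, -9)*132 + 43 = (46/3)*132 + 43 = 2024 + 43 = 2067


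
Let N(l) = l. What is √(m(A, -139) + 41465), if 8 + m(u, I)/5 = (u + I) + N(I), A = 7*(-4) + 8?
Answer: 7*√815 ≈ 199.84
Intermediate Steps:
A = -20 (A = -28 + 8 = -20)
m(u, I) = -40 + 5*u + 10*I (m(u, I) = -40 + 5*((u + I) + I) = -40 + 5*((I + u) + I) = -40 + 5*(u + 2*I) = -40 + (5*u + 10*I) = -40 + 5*u + 10*I)
√(m(A, -139) + 41465) = √((-40 + 5*(-20) + 10*(-139)) + 41465) = √((-40 - 100 - 1390) + 41465) = √(-1530 + 41465) = √39935 = 7*√815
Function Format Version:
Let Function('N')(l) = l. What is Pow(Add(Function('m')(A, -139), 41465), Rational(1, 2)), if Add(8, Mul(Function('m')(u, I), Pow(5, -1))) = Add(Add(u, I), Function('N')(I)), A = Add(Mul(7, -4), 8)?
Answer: Mul(7, Pow(815, Rational(1, 2))) ≈ 199.84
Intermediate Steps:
A = -20 (A = Add(-28, 8) = -20)
Function('m')(u, I) = Add(-40, Mul(5, u), Mul(10, I)) (Function('m')(u, I) = Add(-40, Mul(5, Add(Add(u, I), I))) = Add(-40, Mul(5, Add(Add(I, u), I))) = Add(-40, Mul(5, Add(u, Mul(2, I)))) = Add(-40, Add(Mul(5, u), Mul(10, I))) = Add(-40, Mul(5, u), Mul(10, I)))
Pow(Add(Function('m')(A, -139), 41465), Rational(1, 2)) = Pow(Add(Add(-40, Mul(5, -20), Mul(10, -139)), 41465), Rational(1, 2)) = Pow(Add(Add(-40, -100, -1390), 41465), Rational(1, 2)) = Pow(Add(-1530, 41465), Rational(1, 2)) = Pow(39935, Rational(1, 2)) = Mul(7, Pow(815, Rational(1, 2)))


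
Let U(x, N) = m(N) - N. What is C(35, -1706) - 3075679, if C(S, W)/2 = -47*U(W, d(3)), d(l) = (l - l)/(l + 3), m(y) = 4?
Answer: -3076055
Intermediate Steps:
d(l) = 0 (d(l) = 0/(3 + l) = 0)
U(x, N) = 4 - N
C(S, W) = -376 (C(S, W) = 2*(-47*(4 - 1*0)) = 2*(-47*(4 + 0)) = 2*(-47*4) = 2*(-188) = -376)
C(35, -1706) - 3075679 = -376 - 3075679 = -3076055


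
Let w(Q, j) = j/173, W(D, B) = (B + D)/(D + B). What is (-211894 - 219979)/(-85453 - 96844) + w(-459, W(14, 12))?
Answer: 74896326/31537381 ≈ 2.3748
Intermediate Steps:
W(D, B) = 1 (W(D, B) = (B + D)/(B + D) = 1)
w(Q, j) = j/173 (w(Q, j) = j*(1/173) = j/173)
(-211894 - 219979)/(-85453 - 96844) + w(-459, W(14, 12)) = (-211894 - 219979)/(-85453 - 96844) + (1/173)*1 = -431873/(-182297) + 1/173 = -431873*(-1/182297) + 1/173 = 431873/182297 + 1/173 = 74896326/31537381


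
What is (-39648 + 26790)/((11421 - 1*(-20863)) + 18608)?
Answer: -2143/8482 ≈ -0.25265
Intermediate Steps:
(-39648 + 26790)/((11421 - 1*(-20863)) + 18608) = -12858/((11421 + 20863) + 18608) = -12858/(32284 + 18608) = -12858/50892 = -12858*1/50892 = -2143/8482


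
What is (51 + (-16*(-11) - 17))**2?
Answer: 44100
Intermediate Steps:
(51 + (-16*(-11) - 17))**2 = (51 + (176 - 17))**2 = (51 + 159)**2 = 210**2 = 44100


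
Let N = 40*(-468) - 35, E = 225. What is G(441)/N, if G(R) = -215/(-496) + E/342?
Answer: -17/292144 ≈ -5.8190e-5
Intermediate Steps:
G(R) = 10285/9424 (G(R) = -215/(-496) + 225/342 = -215*(-1/496) + 225*(1/342) = 215/496 + 25/38 = 10285/9424)
N = -18755 (N = -18720 - 35 = -18755)
G(441)/N = (10285/9424)/(-18755) = (10285/9424)*(-1/18755) = -17/292144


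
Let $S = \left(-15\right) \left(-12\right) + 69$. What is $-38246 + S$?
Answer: $-37997$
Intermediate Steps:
$S = 249$ ($S = 180 + 69 = 249$)
$-38246 + S = -38246 + 249 = -37997$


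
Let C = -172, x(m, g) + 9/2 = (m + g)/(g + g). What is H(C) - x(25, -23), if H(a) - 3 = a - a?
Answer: 347/46 ≈ 7.5435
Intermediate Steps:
x(m, g) = -9/2 + (g + m)/(2*g) (x(m, g) = -9/2 + (m + g)/(g + g) = -9/2 + (g + m)/((2*g)) = -9/2 + (g + m)*(1/(2*g)) = -9/2 + (g + m)/(2*g))
H(a) = 3 (H(a) = 3 + (a - a) = 3 + 0 = 3)
H(C) - x(25, -23) = 3 - (-4 + (½)*25/(-23)) = 3 - (-4 + (½)*25*(-1/23)) = 3 - (-4 - 25/46) = 3 - 1*(-209/46) = 3 + 209/46 = 347/46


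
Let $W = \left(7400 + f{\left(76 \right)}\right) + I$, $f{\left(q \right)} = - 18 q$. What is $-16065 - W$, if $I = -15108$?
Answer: $-6989$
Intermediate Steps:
$W = -9076$ ($W = \left(7400 - 1368\right) - 15108 = 6032 - 15108 = -9076$)
$-16065 - W = -16065 - -9076 = -16065 + 9076 = -6989$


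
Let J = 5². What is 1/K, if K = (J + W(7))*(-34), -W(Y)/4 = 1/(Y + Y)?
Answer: -7/5882 ≈ -0.0011901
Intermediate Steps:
W(Y) = -2/Y (W(Y) = -4/(Y + Y) = -4*1/(2*Y) = -2/Y)
J = 25
K = -5882/7 (K = (25 - 2/7)*(-34) = (173/7)*(-34) = -5882/7 ≈ -840.29)
1/K = 1/(-5882/7) = -7/5882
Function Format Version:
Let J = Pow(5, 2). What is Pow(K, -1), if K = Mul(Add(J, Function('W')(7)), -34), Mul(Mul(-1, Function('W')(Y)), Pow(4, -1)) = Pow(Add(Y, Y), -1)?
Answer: Rational(-7, 5882) ≈ -0.0011901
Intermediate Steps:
Function('W')(Y) = Mul(-2, Pow(Y, -1)) (Function('W')(Y) = Mul(-4, Pow(Add(Y, Y), -1)) = Mul(-4, Pow(Mul(2, Y), -1)) = Mul(-4, Mul(Rational(1, 2), Pow(Y, -1))) = Mul(-2, Pow(Y, -1)))
J = 25
K = Rational(-5882, 7) (K = Mul(Add(25, Mul(-2, Pow(7, -1))), -34) = Mul(Add(25, Mul(-2, Rational(1, 7))), -34) = Mul(Add(25, Rational(-2, 7)), -34) = Mul(Rational(173, 7), -34) = Rational(-5882, 7) ≈ -840.29)
Pow(K, -1) = Pow(Rational(-5882, 7), -1) = Rational(-7, 5882)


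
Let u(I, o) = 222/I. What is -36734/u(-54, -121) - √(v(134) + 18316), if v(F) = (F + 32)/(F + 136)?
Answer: 330606/37 - √37091145/45 ≈ 8800.0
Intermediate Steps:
v(F) = (32 + F)/(136 + F)
-36734/u(-54, -121) - √(v(134) + 18316) = -36734/(222/(-54)) - √((32 + 134)/(136 + 134) + 18316) = -36734/(222*(-1/54)) - √(166/270 + 18316) = -36734/(-37/9) - √((1/270)*166 + 18316) = -36734*(-9/37) - √(83/135 + 18316) = 330606/37 - √(2472743/135) = 330606/37 - √37091145/45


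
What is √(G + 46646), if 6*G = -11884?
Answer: 2*√100497/3 ≈ 211.34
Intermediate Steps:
G = -5942/3 (G = (⅙)*(-11884) = -5942/3 ≈ -1980.7)
√(G + 46646) = √(-5942/3 + 46646) = √(133996/3) = 2*√100497/3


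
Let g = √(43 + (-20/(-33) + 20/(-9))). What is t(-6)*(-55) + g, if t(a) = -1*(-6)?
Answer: -330 + √45067/33 ≈ -323.57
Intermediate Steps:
t(a) = 6
g = √45067/33 (g = √(43 + (-20*(-1/33) + 20*(-⅑))) = √(43 + (20/33 - 20/9)) = √(43 - 160/99) = √(4097/99) = √45067/33 ≈ 6.4330)
t(-6)*(-55) + g = 6*(-55) + √45067/33 = -330 + √45067/33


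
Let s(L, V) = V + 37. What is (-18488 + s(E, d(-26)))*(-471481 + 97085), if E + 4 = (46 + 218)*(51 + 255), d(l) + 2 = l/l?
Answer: 6908354992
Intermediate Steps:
d(l) = -1 (d(l) = -2 + l/l = -2 + 1 = -1)
E = 80780 (E = -4 + (46 + 218)*(51 + 255) = -4 + 264*306 = -4 + 80784 = 80780)
s(L, V) = 37 + V
(-18488 + s(E, d(-26)))*(-471481 + 97085) = (-18488 + (37 - 1))*(-471481 + 97085) = (-18488 + 36)*(-374396) = -18452*(-374396) = 6908354992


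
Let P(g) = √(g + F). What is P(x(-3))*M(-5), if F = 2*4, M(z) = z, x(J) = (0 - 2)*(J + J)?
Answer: -10*√5 ≈ -22.361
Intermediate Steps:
x(J) = -4*J
F = 8
P(g) = √(8 + g) (P(g) = √(g + 8) = √(8 + g))
P(x(-3))*M(-5) = √(8 - 4*(-3))*(-5) = √(8 + 12)*(-5) = √20*(-5) = (2*√5)*(-5) = -10*√5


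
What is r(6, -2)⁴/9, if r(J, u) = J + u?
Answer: 256/9 ≈ 28.444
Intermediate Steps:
r(6, -2)⁴/9 = (6 - 2)⁴/9 = 4⁴*(⅑) = 256*(⅑) = 256/9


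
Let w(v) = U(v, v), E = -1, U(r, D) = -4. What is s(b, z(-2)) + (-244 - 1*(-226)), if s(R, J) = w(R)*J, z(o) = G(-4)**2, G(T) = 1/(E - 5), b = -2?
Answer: -163/9 ≈ -18.111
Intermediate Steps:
w(v) = -4
G(T) = -1/6 (G(T) = 1/(-1 - 5) = 1/(-6) = -1/6)
z(o) = 1/36 (z(o) = (-1/6)**2 = 1/36)
s(R, J) = -4*J
s(b, z(-2)) + (-244 - 1*(-226)) = -4*1/36 + (-244 - 1*(-226)) = -1/9 + (-244 + 226) = -1/9 - 18 = -163/9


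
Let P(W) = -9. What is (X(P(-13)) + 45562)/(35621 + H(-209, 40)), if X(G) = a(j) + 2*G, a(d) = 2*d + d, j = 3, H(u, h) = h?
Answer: 45553/35661 ≈ 1.2774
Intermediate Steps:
a(d) = 3*d
X(G) = 9 + 2*G (X(G) = 3*3 + 2*G = 9 + 2*G)
(X(P(-13)) + 45562)/(35621 + H(-209, 40)) = ((9 + 2*(-9)) + 45562)/(35621 + 40) = ((9 - 18) + 45562)/35661 = (-9 + 45562)*(1/35661) = 45553*(1/35661) = 45553/35661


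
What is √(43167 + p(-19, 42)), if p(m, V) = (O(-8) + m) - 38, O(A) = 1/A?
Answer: √689758/4 ≈ 207.63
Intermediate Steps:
p(m, V) = -305/8 + m (p(m, V) = (1/(-8) + m) - 38 = (-⅛ + m) - 38 = -305/8 + m)
√(43167 + p(-19, 42)) = √(43167 + (-305/8 - 19)) = √(43167 - 457/8) = √(344879/8) = √689758/4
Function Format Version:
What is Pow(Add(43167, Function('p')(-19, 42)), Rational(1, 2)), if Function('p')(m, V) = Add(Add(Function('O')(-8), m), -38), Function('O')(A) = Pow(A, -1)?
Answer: Mul(Rational(1, 4), Pow(689758, Rational(1, 2))) ≈ 207.63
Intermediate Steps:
Function('p')(m, V) = Add(Rational(-305, 8), m) (Function('p')(m, V) = Add(Add(Pow(-8, -1), m), -38) = Add(Add(Rational(-1, 8), m), -38) = Add(Rational(-305, 8), m))
Pow(Add(43167, Function('p')(-19, 42)), Rational(1, 2)) = Pow(Add(43167, Add(Rational(-305, 8), -19)), Rational(1, 2)) = Pow(Add(43167, Rational(-457, 8)), Rational(1, 2)) = Pow(Rational(344879, 8), Rational(1, 2)) = Mul(Rational(1, 4), Pow(689758, Rational(1, 2)))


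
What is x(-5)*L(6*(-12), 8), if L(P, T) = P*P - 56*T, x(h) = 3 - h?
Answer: 37888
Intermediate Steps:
L(P, T) = P² - 56*T
x(-5)*L(6*(-12), 8) = (3 - 1*(-5))*((6*(-12))² - 56*8) = (3 + 5)*((-72)² - 448) = 8*(5184 - 448) = 8*4736 = 37888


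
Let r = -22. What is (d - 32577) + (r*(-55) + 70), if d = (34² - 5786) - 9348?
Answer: -45275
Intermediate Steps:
d = -13978 (d = (1156 - 5786) - 9348 = -4630 - 9348 = -13978)
(d - 32577) + (r*(-55) + 70) = (-13978 - 32577) + (-22*(-55) + 70) = -46555 + (1210 + 70) = -46555 + 1280 = -45275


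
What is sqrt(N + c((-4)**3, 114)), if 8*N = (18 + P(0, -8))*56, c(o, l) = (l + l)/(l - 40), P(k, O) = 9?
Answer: sqrt(262959)/37 ≈ 13.859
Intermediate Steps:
c(o, l) = 2*l/(-40 + l) (c(o, l) = (2*l)/(-40 + l) = 2*l/(-40 + l))
N = 189 (N = ((18 + 9)*56)/8 = (27*56)/8 = (1/8)*1512 = 189)
sqrt(N + c((-4)**3, 114)) = sqrt(189 + 2*114/(-40 + 114)) = sqrt(189 + 2*114/74) = sqrt(189 + 2*114*(1/74)) = sqrt(189 + 114/37) = sqrt(7107/37) = sqrt(262959)/37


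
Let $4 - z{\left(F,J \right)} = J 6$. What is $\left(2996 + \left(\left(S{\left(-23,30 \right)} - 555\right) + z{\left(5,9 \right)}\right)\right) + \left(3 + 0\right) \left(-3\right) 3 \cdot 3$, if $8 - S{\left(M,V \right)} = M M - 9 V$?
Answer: $2059$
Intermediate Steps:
$S{\left(M,V \right)} = 8 - M^{2} + 9 V$ ($S{\left(M,V \right)} = 8 - \left(M M - 9 V\right) = 8 - \left(M^{2} - 9 V\right) = 8 - M^{2} + 9 V$)
$z{\left(F,J \right)} = 4 - 6 J$ ($z{\left(F,J \right)} = 4 - J 6 = 4 - 6 J$)
$\left(2996 + \left(\left(S{\left(-23,30 \right)} - 555\right) + z{\left(5,9 \right)}\right)\right) + \left(3 + 0\right) \left(-3\right) 3 \cdot 3 = \left(2996 + \left(\left(\left(8 - \left(-23\right)^{2} + 9 \cdot 30\right) - 555\right) + \left(4 - 54\right)\right)\right) + \left(3 + 0\right) \left(-3\right) 3 \cdot 3 = \left(2996 + \left(\left(\left(8 - 529 + 270\right) - 555\right) + \left(4 - 54\right)\right)\right) + 3 \left(\left(-9\right) 3\right) = \left(2996 + \left(\left(\left(8 - 529 + 270\right) - 555\right) - 50\right)\right) + 3 \left(-27\right) = \left(2996 - 856\right) - 81 = 2140 - 81 = 2059$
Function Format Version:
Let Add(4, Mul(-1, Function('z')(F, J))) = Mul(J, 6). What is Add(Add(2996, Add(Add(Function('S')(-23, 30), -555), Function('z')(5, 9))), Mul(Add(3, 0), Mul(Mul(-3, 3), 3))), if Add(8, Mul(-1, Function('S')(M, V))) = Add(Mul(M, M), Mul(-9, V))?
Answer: 2059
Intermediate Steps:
Function('S')(M, V) = Add(8, Mul(-1, Pow(M, 2)), Mul(9, V)) (Function('S')(M, V) = Add(8, Mul(-1, Add(Mul(M, M), Mul(-9, V)))) = Add(8, Mul(-1, Add(Pow(M, 2), Mul(-9, V)))) = Add(8, Add(Mul(-1, Pow(M, 2)), Mul(9, V))) = Add(8, Mul(-1, Pow(M, 2)), Mul(9, V)))
Function('z')(F, J) = Add(4, Mul(-6, J)) (Function('z')(F, J) = Add(4, Mul(-1, Mul(J, 6))) = Add(4, Mul(-1, Mul(6, J))) = Add(4, Mul(-6, J)))
Add(Add(2996, Add(Add(Function('S')(-23, 30), -555), Function('z')(5, 9))), Mul(Add(3, 0), Mul(Mul(-3, 3), 3))) = Add(Add(2996, Add(Add(Add(8, Mul(-1, Pow(-23, 2)), Mul(9, 30)), -555), Add(4, Mul(-6, 9)))), Mul(Add(3, 0), Mul(Mul(-3, 3), 3))) = Add(Add(2996, Add(Add(Add(8, Mul(-1, 529), 270), -555), Add(4, -54))), Mul(3, Mul(-9, 3))) = Add(Add(2996, Add(Add(Add(8, -529, 270), -555), -50)), Mul(3, -27)) = Add(Add(2996, Add(Add(-251, -555), -50)), -81) = Add(Add(2996, Add(-806, -50)), -81) = Add(Add(2996, -856), -81) = Add(2140, -81) = 2059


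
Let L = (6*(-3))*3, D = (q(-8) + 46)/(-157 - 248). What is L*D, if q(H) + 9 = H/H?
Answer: 76/15 ≈ 5.0667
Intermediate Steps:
q(H) = -8 (q(H) = -9 + H/H = -9 + 1 = -8)
D = -38/405 (D = (-8 + 46)/(-157 - 248) = 38/(-405) = 38*(-1/405) = -38/405 ≈ -0.093827)
L = -54 (L = -18*3 = -54)
L*D = -54*(-38/405) = 76/15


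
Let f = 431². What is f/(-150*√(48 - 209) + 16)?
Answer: 743044/905689 + 13932075*I*√161/1811378 ≈ 0.82042 + 97.593*I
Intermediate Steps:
f = 185761
f/(-150*√(48 - 209) + 16) = 185761/(-150*√(48 - 209) + 16) = 185761/(-150*I*√161 + 16) = 185761/(16 - 150*I*√161)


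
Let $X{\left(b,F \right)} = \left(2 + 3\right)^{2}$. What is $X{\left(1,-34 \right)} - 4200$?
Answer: $-4175$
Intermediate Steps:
$X{\left(b,F \right)} = 25$ ($X{\left(b,F \right)} = 5^{2} = 25$)
$X{\left(1,-34 \right)} - 4200 = 25 - 4200 = -4175$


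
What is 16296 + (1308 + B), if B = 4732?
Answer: 22336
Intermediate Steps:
16296 + (1308 + B) = 16296 + (1308 + 4732) = 16296 + 6040 = 22336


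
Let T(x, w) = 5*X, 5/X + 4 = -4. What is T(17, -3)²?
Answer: 625/64 ≈ 9.7656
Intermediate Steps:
X = -5/8 (X = 5/(-4 - 4) = 5/(-8) = 5*(-⅛) = -5/8 ≈ -0.62500)
T(x, w) = -25/8 (T(x, w) = 5*(-5/8) = -25/8)
T(17, -3)² = (-25/8)² = 625/64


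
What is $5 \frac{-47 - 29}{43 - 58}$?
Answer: $\frac{76}{3} \approx 25.333$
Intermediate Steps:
$5 \frac{-47 - 29}{43 - 58} = 5 \left(- \frac{76}{-15}\right) = 5 \left(\left(-76\right) \left(- \frac{1}{15}\right)\right) = 5 \cdot \frac{76}{15} = \frac{76}{3}$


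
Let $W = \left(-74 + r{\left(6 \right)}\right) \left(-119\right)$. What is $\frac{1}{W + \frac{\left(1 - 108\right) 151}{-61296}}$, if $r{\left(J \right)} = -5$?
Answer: $\frac{61296}{576259853} \approx 0.00010637$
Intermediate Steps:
$W = 9401$ ($W = \left(-74 - 5\right) \left(-119\right) = \left(-79\right) \left(-119\right) = 9401$)
$\frac{1}{W + \frac{\left(1 - 108\right) 151}{-61296}} = \frac{1}{9401 + \frac{\left(1 - 108\right) 151}{-61296}} = \frac{1}{9401 + \left(-107\right) 151 \left(- \frac{1}{61296}\right)} = \frac{1}{9401 - - \frac{16157}{61296}} = \frac{1}{9401 + \frac{16157}{61296}} = \frac{1}{\frac{576259853}{61296}} = \frac{61296}{576259853}$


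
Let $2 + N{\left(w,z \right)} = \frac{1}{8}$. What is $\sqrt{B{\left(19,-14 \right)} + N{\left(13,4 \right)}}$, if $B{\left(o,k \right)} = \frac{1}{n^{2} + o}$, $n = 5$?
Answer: $\frac{i \sqrt{3586}}{44} \approx 1.361 i$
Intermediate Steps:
$N{\left(w,z \right)} = - \frac{15}{8}$ ($N{\left(w,z \right)} = -2 + \frac{1}{8} = - \frac{15}{8}$)
$B{\left(o,k \right)} = \frac{1}{25 + o}$ ($B{\left(o,k \right)} = \frac{1}{5^{2} + o} = \frac{1}{25 + o}$)
$\sqrt{B{\left(19,-14 \right)} + N{\left(13,4 \right)}} = \sqrt{\frac{1}{25 + 19} - \frac{15}{8}} = \sqrt{\frac{1}{44} - \frac{15}{8}} = \sqrt{- \frac{163}{88}} = \frac{i \sqrt{3586}}{44}$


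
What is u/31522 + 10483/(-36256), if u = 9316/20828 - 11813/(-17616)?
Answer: -43049518748983/148907260230096 ≈ -0.28910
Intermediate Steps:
u = 102537955/91726512 (u = 9316*(1/20828) - 11813*(-1/17616) = 2329/5207 + 11813/17616 = 102537955/91726512 ≈ 1.1179)
u/31522 + 10483/(-36256) = (102537955/91726512)/31522 + 10483/(-36256) = (102537955/91726512)*(1/31522) + 10483*(-1/36256) = 102537955/2891403111264 - 953/3296 = -43049518748983/148907260230096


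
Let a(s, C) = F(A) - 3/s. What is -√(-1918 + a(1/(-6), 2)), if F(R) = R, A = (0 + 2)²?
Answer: -2*I*√474 ≈ -43.543*I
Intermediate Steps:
A = 4 (A = 2² = 4)
a(s, C) = 4 - 3/s
-√(-1918 + a(1/(-6), 2)) = -√(-1918 + (4 - 3/(1/(-6)))) = -√(-1918 + (4 - 3/(-⅙))) = -√(-1918 + (4 - 3*(-6))) = -√(-1918 + (4 + 18)) = -√(-1918 + 22) = -√(-1896) = -2*I*√474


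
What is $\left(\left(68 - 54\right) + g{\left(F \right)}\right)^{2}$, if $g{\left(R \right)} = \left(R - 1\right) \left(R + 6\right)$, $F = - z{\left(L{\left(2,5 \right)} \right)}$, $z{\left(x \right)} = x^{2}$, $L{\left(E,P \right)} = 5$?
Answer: $258064$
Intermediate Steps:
$F = -25$ ($F = - 5^{2} = \left(-1\right) 25 = -25$)
$g{\left(R \right)} = \left(-1 + R\right) \left(6 + R\right)$
$\left(\left(68 - 54\right) + g{\left(F \right)}\right)^{2} = \left(\left(68 - 54\right) + \left(-6 + \left(-25\right)^{2} + 5 \left(-25\right)\right)\right)^{2} = \left(\left(68 - 54\right) - -494\right)^{2} = \left(14 + 494\right)^{2} = 508^{2} = 258064$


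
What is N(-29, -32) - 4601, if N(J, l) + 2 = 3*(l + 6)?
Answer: -4681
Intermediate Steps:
N(J, l) = 16 + 3*l (N(J, l) = -2 + 3*(l + 6) = -2 + 3*(6 + l) = -2 + (18 + 3*l) = 16 + 3*l)
N(-29, -32) - 4601 = (16 + 3*(-32)) - 4601 = (16 - 96) - 4601 = -80 - 4601 = -4681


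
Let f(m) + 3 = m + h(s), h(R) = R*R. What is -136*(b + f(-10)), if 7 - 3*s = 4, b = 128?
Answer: -15776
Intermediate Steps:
s = 1 (s = 7/3 - ⅓*4 = 7/3 - 4/3 = 1)
h(R) = R²
f(m) = -2 + m (f(m) = -3 + (m + 1²) = -3 + (m + 1) = -3 + (1 + m) = -2 + m)
-136*(b + f(-10)) = -136*(128 + (-2 - 10)) = -136*(128 - 12) = -136*116 = -15776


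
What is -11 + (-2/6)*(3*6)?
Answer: -17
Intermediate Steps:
-11 + (-2/6)*(3*6) = -11 - 2*⅙*18 = -11 - ⅓*18 = -11 - 6 = -17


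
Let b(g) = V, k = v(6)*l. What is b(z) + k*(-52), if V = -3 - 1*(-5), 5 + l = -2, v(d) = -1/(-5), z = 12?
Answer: 374/5 ≈ 74.800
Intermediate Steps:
v(d) = ⅕ (v(d) = -1*(-⅕) = ⅕)
l = -7 (l = -5 - 2 = -7)
k = -7/5 (k = (⅕)*(-7) = -7/5 ≈ -1.4000)
V = 2 (V = -3 + 5 = 2)
b(g) = 2
b(z) + k*(-52) = 2 - 7/5*(-52) = 2 + 364/5 = 374/5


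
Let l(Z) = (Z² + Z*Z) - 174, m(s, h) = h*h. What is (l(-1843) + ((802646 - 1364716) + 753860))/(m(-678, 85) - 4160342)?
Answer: -6984914/4153117 ≈ -1.6818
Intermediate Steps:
m(s, h) = h²
l(Z) = -174 + 2*Z² (l(Z) = (Z² + Z²) - 174 = 2*Z² - 174 = -174 + 2*Z²)
(l(-1843) + ((802646 - 1364716) + 753860))/(m(-678, 85) - 4160342) = ((-174 + 2*(-1843)²) + ((802646 - 1364716) + 753860))/(85² - 4160342) = ((-174 + 2*3396649) + (-562070 + 753860))/(7225 - 4160342) = ((-174 + 6793298) + 191790)/(-4153117) = (6793124 + 191790)*(-1/4153117) = 6984914*(-1/4153117) = -6984914/4153117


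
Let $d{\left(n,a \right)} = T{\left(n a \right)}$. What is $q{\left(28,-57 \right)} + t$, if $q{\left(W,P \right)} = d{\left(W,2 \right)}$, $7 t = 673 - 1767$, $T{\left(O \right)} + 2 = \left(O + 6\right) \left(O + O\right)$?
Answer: $\frac{47500}{7} \approx 6785.7$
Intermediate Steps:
$T{\left(O \right)} = -2 + 2 O \left(6 + O\right)$ ($T{\left(O \right)} = -2 + \left(O + 6\right) \left(O + O\right) = -2 + \left(6 + O\right) 2 O = -2 + 2 O \left(6 + O\right)$)
$d{\left(n,a \right)} = -2 + 2 a^{2} n^{2} + 12 a n$ ($d{\left(n,a \right)} = -2 + 2 \left(n a\right)^{2} + 12 n a = -2 + 2 \left(a n\right)^{2} + 12 a n = -2 + 2 a^{2} n^{2} + 12 a n$)
$t = - \frac{1094}{7}$ ($t = \frac{673 - 1767}{7} = \frac{1}{7} \left(-1094\right) = - \frac{1094}{7} \approx -156.29$)
$q{\left(W,P \right)} = -2 + 8 W^{2} + 24 W$ ($q{\left(W,P \right)} = -2 + 2 \cdot 2^{2} W^{2} + 12 \cdot 2 W = -2 + 2 \cdot 4 W^{2} + 24 W = -2 + 8 W^{2} + 24 W$)
$q{\left(28,-57 \right)} + t = \left(-2 + 8 \cdot 28^{2} + 24 \cdot 28\right) - \frac{1094}{7} = \left(-2 + 8 \cdot 784 + 672\right) - \frac{1094}{7} = \left(-2 + 6272 + 672\right) - \frac{1094}{7} = 6942 - \frac{1094}{7} = \frac{47500}{7}$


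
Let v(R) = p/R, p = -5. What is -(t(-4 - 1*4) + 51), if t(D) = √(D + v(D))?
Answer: -51 - I*√118/4 ≈ -51.0 - 2.7157*I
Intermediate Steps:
v(R) = -5/R
t(D) = √(D - 5/D)
-(t(-4 - 1*4) + 51) = -(√((-4 - 1*4) - 5/(-4 - 1*4)) + 51) = -(√((-4 - 4) - 5/(-4 - 4)) + 51) = -(√(-8 - 5/(-8)) + 51) = -(√(-8 - 5*(-⅛)) + 51) = -(√(-8 + 5/8) + 51) = -(√(-59/8) + 51) = -(I*√118/4 + 51) = -(51 + I*√118/4) = -51 - I*√118/4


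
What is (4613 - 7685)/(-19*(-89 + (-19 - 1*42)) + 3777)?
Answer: -1024/2209 ≈ -0.46356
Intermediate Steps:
(4613 - 7685)/(-19*(-89 + (-19 - 1*42)) + 3777) = -3072/(-19*(-89 + (-19 - 42)) + 3777) = -3072/(-19*(-89 - 61) + 3777) = -3072/(-19*(-150) + 3777) = -3072/(2850 + 3777) = -3072/6627 = -3072*1/6627 = -1024/2209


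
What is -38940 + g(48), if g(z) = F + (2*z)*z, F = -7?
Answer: -34339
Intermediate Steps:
g(z) = -7 + 2*z**2 (g(z) = -7 + (2*z)*z = -7 + 2*z**2)
-38940 + g(48) = -38940 + (-7 + 2*48**2) = -38940 + (-7 + 2*2304) = -38940 + (-7 + 4608) = -38940 + 4601 = -34339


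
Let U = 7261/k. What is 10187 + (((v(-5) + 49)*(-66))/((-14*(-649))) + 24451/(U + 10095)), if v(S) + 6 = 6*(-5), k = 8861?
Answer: 376460905439195/36946590128 ≈ 10189.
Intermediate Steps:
U = 7261/8861 ≈ 0.81943
v(S) = -36 (v(S) = -6 + 6*(-5) = -6 - 30 = -36)
10187 + (((v(-5) + 49)*(-66))/((-14*(-649))) + 24451/(U + 10095)) = 10187 + (((-36 + 49)*(-66))/((-14*(-649))) + 24451/(7261/8861 + 10095)) = 10187 + ((13*(-66))/9086 + 24451/(89459056/8861)) = 10187 + (-858*1/9086 + 24451*(8861/89459056)) = 10187 + (-39/413 + 216660311/89459056) = 10187 + 85991805259/36946590128 = 376460905439195/36946590128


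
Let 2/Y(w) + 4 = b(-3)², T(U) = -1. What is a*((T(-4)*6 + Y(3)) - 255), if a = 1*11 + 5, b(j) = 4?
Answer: -12520/3 ≈ -4173.3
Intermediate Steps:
a = 16 (a = 11 + 5 = 16)
Y(w) = ⅙ (Y(w) = 2/(-4 + 4²) = 2/(-4 + 16) = 2/12 = 2*(1/12) = ⅙)
a*((T(-4)*6 + Y(3)) - 255) = 16*((-1*6 + ⅙) - 255) = 16*((-6 + ⅙) - 255) = 16*(-35/6 - 255) = 16*(-1565/6) = -12520/3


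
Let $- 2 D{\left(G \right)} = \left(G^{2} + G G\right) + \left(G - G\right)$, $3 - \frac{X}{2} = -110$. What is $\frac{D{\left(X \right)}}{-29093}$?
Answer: $\frac{51076}{29093} \approx 1.7556$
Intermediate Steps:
$X = 226$ ($X = 6 - -220 = 6 + 220 = 226$)
$D{\left(G \right)} = - G^{2}$ ($D{\left(G \right)} = - \frac{\left(G^{2} + G G\right) + \left(G - G\right)}{2} = - \frac{\left(G^{2} + G^{2}\right) + 0}{2} = - \frac{2 G^{2} + 0}{2} = - \frac{2 G^{2}}{2} = - G^{2}$)
$\frac{D{\left(X \right)}}{-29093} = \frac{\left(-1\right) 226^{2}}{-29093} = \left(-1\right) 51076 \left(- \frac{1}{29093}\right) = \left(-51076\right) \left(- \frac{1}{29093}\right) = \frac{51076}{29093}$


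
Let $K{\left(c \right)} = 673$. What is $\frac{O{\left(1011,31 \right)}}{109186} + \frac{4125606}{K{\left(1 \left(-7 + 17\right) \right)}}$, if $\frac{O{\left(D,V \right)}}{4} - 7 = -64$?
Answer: $\frac{225229131636}{36741089} \approx 6130.2$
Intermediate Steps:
$O{\left(D,V \right)} = -228$ ($O{\left(D,V \right)} = 28 + 4 \left(-64\right) = 28 - 256 = -228$)
$\frac{O{\left(1011,31 \right)}}{109186} + \frac{4125606}{K{\left(1 \left(-7 + 17\right) \right)}} = - \frac{228}{109186} + \frac{4125606}{673} = \left(-228\right) \frac{1}{109186} + 4125606 \cdot \frac{1}{673} = - \frac{114}{54593} + \frac{4125606}{673} = \frac{225229131636}{36741089}$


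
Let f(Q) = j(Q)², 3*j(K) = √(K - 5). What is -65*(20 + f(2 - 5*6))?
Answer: -3185/3 ≈ -1061.7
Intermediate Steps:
j(K) = √(-5 + K)/3 (j(K) = √(K - 5)/3 = √(-5 + K)/3)
f(Q) = -5/9 + Q/9 (f(Q) = (√(-5 + Q)/3)² = -5/9 + Q/9)
-65*(20 + f(2 - 5*6)) = -65*(20 + (-5/9 + (2 - 5*6)/9)) = -65*(20 + (-5/9 + (2 - 30)/9)) = -65*(20 + (-5/9 + (⅑)*(-28))) = -65*(20 + (-5/9 - 28/9)) = -65*(20 - 11/3) = -65*49/3 = -3185/3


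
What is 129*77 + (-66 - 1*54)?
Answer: 9813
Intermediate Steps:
129*77 + (-66 - 1*54) = 9933 + (-66 - 54) = 9933 - 120 = 9813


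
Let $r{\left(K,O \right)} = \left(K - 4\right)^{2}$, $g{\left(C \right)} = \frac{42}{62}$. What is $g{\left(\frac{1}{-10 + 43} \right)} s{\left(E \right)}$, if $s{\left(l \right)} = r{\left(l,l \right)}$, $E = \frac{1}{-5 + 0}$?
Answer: $\frac{9261}{775} \approx 11.95$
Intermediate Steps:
$g{\left(C \right)} = \frac{21}{31}$ ($g{\left(C \right)} = 42 \cdot \frac{1}{62} = \frac{21}{31}$)
$E = - \frac{1}{5}$ ($E = \frac{1}{-5} = - \frac{1}{5} \approx -0.2$)
$r{\left(K,O \right)} = \left(-4 + K\right)^{2}$
$s{\left(l \right)} = \left(-4 + l\right)^{2}$
$g{\left(\frac{1}{-10 + 43} \right)} s{\left(E \right)} = \frac{21 \left(-4 - \frac{1}{5}\right)^{2}}{31} = \frac{21 \left(- \frac{21}{5}\right)^{2}}{31} = \frac{21}{31} \cdot \frac{441}{25} = \frac{9261}{775}$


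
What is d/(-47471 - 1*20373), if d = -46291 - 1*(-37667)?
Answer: 308/2423 ≈ 0.12712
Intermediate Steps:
d = -8624 (d = -46291 + 37667 = -8624)
d/(-47471 - 1*20373) = -8624/(-47471 - 1*20373) = -8624/(-47471 - 20373) = -8624/(-67844) = -8624*(-1/67844) = 308/2423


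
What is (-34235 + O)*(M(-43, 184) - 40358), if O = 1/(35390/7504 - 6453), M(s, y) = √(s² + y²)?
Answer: 33427734676054146/24193961 - 828280258587*√35705/24193961 ≈ 1.3752e+9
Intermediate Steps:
O = -3752/24193961 (O = 1/(35390*(1/7504) - 6453) = 1/(17695/3752 - 6453) = 1/(-24193961/3752) = -3752/24193961 ≈ -0.00015508)
(-34235 + O)*(M(-43, 184) - 40358) = (-34235 - 3752/24193961)*(√((-43)² + 184²) - 40358) = -828280258587*(√(1849 + 33856) - 40358)/24193961 = -828280258587*(√35705 - 40358)/24193961 = -828280258587*(-40358 + √35705)/24193961 = 33427734676054146/24193961 - 828280258587*√35705/24193961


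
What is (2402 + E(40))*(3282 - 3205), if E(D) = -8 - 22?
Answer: 182644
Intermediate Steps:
E(D) = -30
(2402 + E(40))*(3282 - 3205) = (2402 - 30)*(3282 - 3205) = 2372*77 = 182644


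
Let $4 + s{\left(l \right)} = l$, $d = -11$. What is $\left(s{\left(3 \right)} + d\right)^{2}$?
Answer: $144$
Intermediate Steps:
$s{\left(l \right)} = -4 + l$
$\left(s{\left(3 \right)} + d\right)^{2} = \left(\left(-4 + 3\right) - 11\right)^{2} = \left(-1 - 11\right)^{2} = \left(-12\right)^{2} = 144$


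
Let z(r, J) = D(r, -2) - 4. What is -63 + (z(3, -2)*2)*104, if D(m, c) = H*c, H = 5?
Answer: -2975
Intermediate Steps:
D(m, c) = 5*c
z(r, J) = -14 (z(r, J) = 5*(-2) - 4 = -10 - 4 = -14)
-63 + (z(3, -2)*2)*104 = -63 - 14*2*104 = -63 - 28*104 = -63 - 2912 = -2975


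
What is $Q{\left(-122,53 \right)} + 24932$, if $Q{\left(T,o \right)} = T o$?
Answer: $18466$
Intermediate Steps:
$Q{\left(-122,53 \right)} + 24932 = \left(-122\right) 53 + 24932 = -6466 + 24932 = 18466$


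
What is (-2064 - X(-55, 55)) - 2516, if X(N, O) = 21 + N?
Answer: -4546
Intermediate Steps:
(-2064 - X(-55, 55)) - 2516 = (-2064 - (21 - 55)) - 2516 = (-2064 - 1*(-34)) - 2516 = (-2064 + 34) - 2516 = -2030 - 2516 = -4546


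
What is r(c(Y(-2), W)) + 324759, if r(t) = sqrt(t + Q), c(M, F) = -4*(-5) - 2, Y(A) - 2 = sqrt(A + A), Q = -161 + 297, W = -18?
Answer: 324759 + sqrt(154) ≈ 3.2477e+5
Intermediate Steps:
Q = 136
Y(A) = 2 + sqrt(2)*sqrt(A) (Y(A) = 2 + sqrt(A + A) = 2 + sqrt(2*A) = 2 + sqrt(2)*sqrt(A))
c(M, F) = 18 (c(M, F) = 20 - 2 = 18)
r(t) = sqrt(136 + t) (r(t) = sqrt(t + 136) = sqrt(136 + t))
r(c(Y(-2), W)) + 324759 = sqrt(136 + 18) + 324759 = sqrt(154) + 324759 = 324759 + sqrt(154)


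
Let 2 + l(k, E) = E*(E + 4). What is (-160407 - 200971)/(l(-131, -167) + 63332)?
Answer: -361378/90551 ≈ -3.9909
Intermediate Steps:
l(k, E) = -2 + E*(4 + E) (l(k, E) = -2 + E*(E + 4) = -2 + E*(4 + E))
(-160407 - 200971)/(l(-131, -167) + 63332) = (-160407 - 200971)/((-2 + (-167)² + 4*(-167)) + 63332) = -361378/((-2 + 27889 - 668) + 63332) = -361378/(27219 + 63332) = -361378/90551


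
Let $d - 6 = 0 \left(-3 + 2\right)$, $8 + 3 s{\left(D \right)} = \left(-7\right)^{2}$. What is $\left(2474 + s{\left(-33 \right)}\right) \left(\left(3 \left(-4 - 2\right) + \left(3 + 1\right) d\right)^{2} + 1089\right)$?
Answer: $2798625$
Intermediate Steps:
$s{\left(D \right)} = \frac{41}{3}$ ($s{\left(D \right)} = - \frac{8}{3} + \frac{\left(-7\right)^{2}}{3} = - \frac{8}{3} + \frac{1}{3} \cdot 49 = - \frac{8}{3} + \frac{49}{3} = \frac{41}{3}$)
$d = 6$ ($d = 6 + 0 \left(-3 + 2\right) = 6 + 0 \left(-1\right) = 6 + 0 = 6$)
$\left(2474 + s{\left(-33 \right)}\right) \left(\left(3 \left(-4 - 2\right) + \left(3 + 1\right) d\right)^{2} + 1089\right) = \left(2474 + \frac{41}{3}\right) \left(\left(3 \left(-4 - 2\right) + \left(3 + 1\right) 6\right)^{2} + 1089\right) = \frac{7463 \left(\left(3 \left(-6\right) + 4 \cdot 6\right)^{2} + 1089\right)}{3} = \frac{7463 \left(\left(-18 + 24\right)^{2} + 1089\right)}{3} = \frac{7463 \left(6^{2} + 1089\right)}{3} = \frac{7463 \left(36 + 1089\right)}{3} = \frac{7463}{3} \cdot 1125 = 2798625$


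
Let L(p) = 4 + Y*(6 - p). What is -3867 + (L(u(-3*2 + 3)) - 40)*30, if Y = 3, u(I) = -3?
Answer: -4137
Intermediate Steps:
L(p) = 22 - 3*p (L(p) = 4 + 3*(6 - p) = 4 + (18 - 3*p) = 22 - 3*p)
-3867 + (L(u(-3*2 + 3)) - 40)*30 = -3867 + ((22 - 3*(-3)) - 40)*30 = -3867 + ((22 + 9) - 40)*30 = -3867 + (31 - 40)*30 = -3867 - 9*30 = -3867 - 270 = -4137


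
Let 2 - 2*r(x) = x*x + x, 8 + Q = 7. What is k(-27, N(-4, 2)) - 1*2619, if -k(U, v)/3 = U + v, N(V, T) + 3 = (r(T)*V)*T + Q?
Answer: -2574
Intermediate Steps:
Q = -1 (Q = -8 + 7 = -1)
r(x) = 1 - x/2 - x²/2 (r(x) = 1 - (x*x + x)/2 = 1 - (x² + x)/2 = 1 - (x + x²)/2 = 1 + (-x/2 - x²/2) = 1 - x/2 - x²/2)
N(V, T) = -4 + T*V*(1 - T/2 - T²/2) (N(V, T) = -3 + (((1 - T/2 - T²/2)*V)*T - 1) = -3 + ((V*(1 - T/2 - T²/2))*T - 1) = -3 + (T*V*(1 - T/2 - T²/2) - 1) = -3 + (-1 + T*V*(1 - T/2 - T²/2)) = -4 + T*V*(1 - T/2 - T²/2))
k(U, v) = -3*U - 3*v (k(U, v) = -3*(U + v) = -3*U - 3*v)
k(-27, N(-4, 2)) - 1*2619 = (-3*(-27) - 3*(-4 - ½*2*(-4)*(-2 + 2 + 2²))) - 1*2619 = (81 - 3*(-4 - ½*2*(-4)*(-2 + 2 + 4))) - 2619 = (81 - 3*(-4 - ½*2*(-4)*4)) - 2619 = (81 - 3*(-4 + 16)) - 2619 = (81 - 3*12) - 2619 = (81 - 36) - 2619 = 45 - 2619 = -2574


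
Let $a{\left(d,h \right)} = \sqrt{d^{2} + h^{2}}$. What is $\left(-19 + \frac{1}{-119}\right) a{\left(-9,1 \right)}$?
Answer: $- \frac{2262 \sqrt{82}}{119} \approx -172.13$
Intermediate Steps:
$\left(-19 + \frac{1}{-119}\right) a{\left(-9,1 \right)} = \left(-19 + \frac{1}{-119}\right) \sqrt{\left(-9\right)^{2} + 1^{2}} = \left(-19 - \frac{1}{119}\right) \sqrt{81 + 1} = - \frac{2262 \sqrt{82}}{119}$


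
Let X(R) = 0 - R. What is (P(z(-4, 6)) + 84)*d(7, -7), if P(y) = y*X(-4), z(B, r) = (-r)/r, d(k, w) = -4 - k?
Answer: -880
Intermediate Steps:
X(R) = -R
z(B, r) = -1
P(y) = 4*y (P(y) = y*(-1*(-4)) = y*4 = 4*y)
(P(z(-4, 6)) + 84)*d(7, -7) = (4*(-1) + 84)*(-4 - 1*7) = (-4 + 84)*(-4 - 7) = 80*(-11) = -880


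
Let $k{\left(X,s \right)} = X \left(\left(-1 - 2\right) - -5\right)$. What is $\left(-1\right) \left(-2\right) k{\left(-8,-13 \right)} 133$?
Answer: $-4256$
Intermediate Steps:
$k{\left(X,s \right)} = 2 X$ ($k{\left(X,s \right)} = X \left(\left(-1 - 2\right) + 5\right) = X \left(-3 + 5\right) = X 2 = 2 X$)
$\left(-1\right) \left(-2\right) k{\left(-8,-13 \right)} 133 = \left(-1\right) \left(-2\right) 2 \left(-8\right) 133 = 2 \left(-16\right) 133 = \left(-32\right) 133 = -4256$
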